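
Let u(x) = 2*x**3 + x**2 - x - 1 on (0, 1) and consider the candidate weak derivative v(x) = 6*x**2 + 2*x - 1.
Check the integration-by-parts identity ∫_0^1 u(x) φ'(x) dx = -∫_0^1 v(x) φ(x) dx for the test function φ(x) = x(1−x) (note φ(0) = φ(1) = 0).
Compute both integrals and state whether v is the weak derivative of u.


LHS = -3/10, RHS = -3/10. Yes, v = u' weakly.

u(x) = 2*x**3 + x**2 - x - 1, classical derivative u'(x) = 6*x**2 + 2*x - 1.
φ(x) = x(1−x), so φ'(x) = 1 - 2*x.
Note φ(0) = φ(1) = 0, so the boundary term u·φ vanishes.
LHS = ∫_0^1 u(x) φ'(x) dx = ∫_0^1 (-4*x^4 + 3*x^2 + x - 1) dx. Term by term:
  ∫_0^1 -4*x^4 dx = -4/5;  ∫_0^1 3*x^2 dx = 1;  ∫_0^1 x dx = 1/2;
  ∫_0^1 -1 dx = -1.
Sum: -4/5 + 1 + 1/2 − 1 = -3/10.
So LHS = -3/10.
∫_0^1 v(x) φ(x) dx = ∫_0^1 (-6*x^4 + 4*x^3 + 3*x^2 - x) dx. Term by term:
  ∫_0^1 -6*x^4 dx = -6/5;  ∫_0^1 4*x^3 dx = 1;  ∫_0^1 3*x^2 dx = 1;
  ∫_0^1 -x dx = -1/2.
Sum: -6/5 + 1 + 1 − 1/2 = 3/10.
So RHS = -∫_0^1 v(x) φ(x) dx = -3/10.
LHS = RHS, so the identity holds for this test φ.
Moreover u is smooth here and v(x) = u'(x) = 6*x**2 + 2*x - 1 pointwise, so the identity holds for every test function. Hence v is the weak derivative of u.


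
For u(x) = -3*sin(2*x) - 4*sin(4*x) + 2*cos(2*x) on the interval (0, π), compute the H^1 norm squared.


||u||_{H^1(0,π)}^2 = 337*π/2

u'(x) = -4*sin(2*x) - 6*cos(2*x) - 16*cos(4*x).
Expand u² and (u')² and integrate term by term on (0, π), using: for integers n ≥ 1, ∫_0^π sin²(nx) dx = ∫_0^π cos²(nx) dx = π/2; for n ≠ n', ∫_0^π sin(nx)sin(n'x) dx = ∫_0^π cos(nx)cos(n'x) dx = 0; and by product-to-sum, ∫_0^π sin(nx)cos(n'x) dx = ½∫_0^π [sin((n+n')x) + sin((n−n')x)] dx, which is 0 when n+n' is even and 2n/(n²−n'²) when n+n' is odd (it need not vanish on (0, π)).
  u² squared terms: (-4)²·∫sin(4x)² dx = 16·π/2 = 8*π;  (-3)²·∫sin(2x)² dx = 9·π/2 = 9*π/2;  (2)²·∫cos(2x)² dx = 4·π/2 = 2*π.
  u² cross terms: 2·(-4)·(-3)·∫sin(4x)·sin(2x) dx = 24·(0) = 0;  2·(-4)·(2)·∫sin(4x)·cos(2x) dx = -16·(0) = 0;  2·(-3)·(2)·∫sin(2x)·cos(2x) dx = -12·(0) = 0.
  So ∫_0^π u² dx = 8*π + 9*π/2 + 2*π + 0 + 0 + 0 = 29*π/2.
  (u')² squared terms: (-16)²·∫cos(4x)² dx = 256·π/2 = 128*π;  (-6)²·∫cos(2x)² dx = 36·π/2 = 18*π;  (-4)²·∫sin(2x)² dx = 16·π/2 = 8*π.
  (u')² cross terms: 2·(-16)·(-6)·∫cos(4x)·cos(2x) dx = 192·(0) = 0;  2·(-16)·(-4)·∫cos(4x)·sin(2x) dx = 128·(0) = 0;  2·(-6)·(-4)·∫cos(2x)·sin(2x) dx = 48·(0) = 0.
  So ∫_0^π (u')² dx = 128*π + 18*π + 8*π + 0 + 0 + 0 = 154*π.
||u||_{H^1}^2 = (29*π/2) + (154*π) = 337*π/2.


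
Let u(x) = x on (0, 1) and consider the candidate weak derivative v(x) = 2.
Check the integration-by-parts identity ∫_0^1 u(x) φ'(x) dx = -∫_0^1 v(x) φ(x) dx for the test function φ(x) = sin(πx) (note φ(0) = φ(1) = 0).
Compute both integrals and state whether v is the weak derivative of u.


LHS = -2/π, RHS = -4/π. No, v is not the weak derivative of u.

u(x) = x, classical derivative u'(x) = 1.
φ(x) = sin(πx), so φ'(x) = π*cos(π*x).
Note φ(0) = φ(1) = 0, so the boundary term u·φ vanishes.
LHS = ∫_0^1 u(x) φ'(x) dx = ∫_0^1 (π*x*cos(π*x)) dx. Term by term:
  ∫_0^1 π*x*cos(π*x) dx = -2/π.
So LHS = -2/π.
∫_0^1 v(x) φ(x) dx = ∫_0^1 (2*sin(π*x)) dx. Term by term:
  ∫_0^1 2*sin(π*x) dx = 4/π.
So RHS = -∫_0^1 v(x) φ(x) dx = -4/π.
LHS − RHS = 2/π ≠ 0, so the identity fails.
(For a valid weak derivative the identity must hold for EVERY test function, in particular this one. The failure shows v is NOT the weak derivative of u.)
Correct weak derivative would be u'(x) = 1.


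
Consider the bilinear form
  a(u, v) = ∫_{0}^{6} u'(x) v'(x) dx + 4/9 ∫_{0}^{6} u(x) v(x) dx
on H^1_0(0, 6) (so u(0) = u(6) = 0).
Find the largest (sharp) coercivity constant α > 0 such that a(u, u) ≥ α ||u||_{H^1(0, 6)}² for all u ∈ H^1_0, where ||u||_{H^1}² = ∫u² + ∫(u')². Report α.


α = (π^2 + 16)/(π^2 + 36)

Coercivity of a(·,·) on H^1_0(0, 6) means a(u, u) ≥ α ||u||_{H^1}² for every u ∈ H^1_0.
The interval has length L = 6, and Poincaré/coercivity depend only on L. Here a(u, u) = ∫(u')² + (4/9)·∫u².
Here 0 < c = 4/9 < 1. The condition a(u,u) ≥ α||u||_{H^1}² reads (1−α)∫(u')² ≥ (α−c)∫u². Any admissible α is ≤ 1 (rapidly oscillating u have ∫u²/∫(u')² → 0), and α = 1 would force 0 ≥ (1−c)∫u², impossible since c < 1; so 1−α > 0. By the sharp Poincaré inequality on H^1_0 of an interval of length L, ∫(u')² ≥ (π/L)²∫u² with equality for the first sine mode sin(π(x−x₀)/L) (x₀ the left endpoint), so the inequality holds for all u iff (1−α)(π/L)² ≥ α − c, i.e. α ≤ ((π/L)² + c)/((π/L)² + 1) = (1 + c(L/π)²)/(1 + (L/π)²). With (π/L)² = π^2/36 and c = 4/9, the largest admissible constant is α = ((π/L)² + c)/((π/L)² + 1).
Simplifying, α = (π^2 + 16)/(π^2 + 36).


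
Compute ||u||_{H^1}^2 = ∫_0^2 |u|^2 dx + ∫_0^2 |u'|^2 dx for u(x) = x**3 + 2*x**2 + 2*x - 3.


||u||_{H^1}^2 = 12638/35

The H^1 norm (squared) on an interval (0, L) is
  ||u||_{H^1}^2 = ∫_0^L u(x)^2 dx + ∫_0^L u'(x)^2 dx.
Compute u'(x) = 3*x**2 + 4*x + 2.
Then u(x)^2 = x**6 + 4*x**5 + 8*x**4 + 2*x**3 - 8*x**2 - 12*x + 9 and u'(x)^2 = 9*x**4 + 24*x**3 + 28*x**2 + 16*x + 4.
Integrate each monomial from 0 to 2 using ∫_0^2 c·x^n dx = c·2^(n+1)/(n+1):
  ∫_0^2 u(x)^2 dx = ∫_0^2 (x^6 + 4*x^5 + 8*x^4 + 2*x^3 - 8*x^2 - 12*x + 9) dx. Term by term:
    ∫_0^2 x^6 dx = 128/7;  ∫_0^2 4*x^5 dx = 128/3;  ∫_0^2 8*x^4 dx = 256/5;
    ∫_0^2 2*x^3 dx = 8;  ∫_0^2 -8*x^2 dx = -64/3;  ∫_0^2 -12*x dx = -24;
    ∫_0^2 9 dx = 18.
  Sum: 128/7 + 128/3 + 256/5 + 8 − 64/3 − 24 + 18 = 9746/105.
  ∫_0^2 u'(x)^2 dx = ∫_0^2 (9*x^4 + 24*x^3 + 28*x^2 + 16*x + 4) dx. Term by term:
    ∫_0^2 9*x^4 dx = 288/5;  ∫_0^2 24*x^3 dx = 96;  ∫_0^2 28*x^2 dx = 224/3;
    ∫_0^2 16*x dx = 32;  ∫_0^2 4 dx = 8.
  Sum: 288/5 + 96 + 224/3 + 32 + 8 = 4024/15.
Adding: ||u||_{H^1}^2 = 9746/105 + 4024/15 = 12638/35.


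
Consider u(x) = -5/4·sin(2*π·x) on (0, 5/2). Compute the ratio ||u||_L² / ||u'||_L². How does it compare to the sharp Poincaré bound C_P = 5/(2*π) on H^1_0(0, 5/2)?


||u||_L² / ||u'||_L² = 1/(2*π) < C_P = 5/(2*π).

u(x) = -5/4·sin(2*π·x), so u'(x) = -5*π*cos(2*π*x)/2.
Writing u(x) = A·sin(kπx/L) with A = -5/4 and k = 5, use ∫_0^L sin²(kπx/L) dx = L/2 and ∫_0^L cos²(kπx/L) dx = L/2.
u² = 25/16·sin²(2*π·x) and (u')² = 25*π^2/4·cos²(2*π·x), and each of sin², cos² integrates to L/2 = 5/4 over (0, 5/2).
∫_0^5/2 u² dx = 125/64, so ||u||_L² = 5*sqrt(5)/8.
∫_0^5/2 (u')² dx = 125*π^2/16, so ||u'||_L² = 5*sqrt(5)*π/4.
Ratio ||u||_L² / ||u'||_L² = 1/(2*π).
Sharp Poincaré constant on H^1_0(0, 5/2) is C_P = L/π = 5/(2*π), achieved by sin(2*π/5·x).
This is the k = 5 harmonic; the ratio L/(kπ) is strictly less than C_P = L/π, consistent with the sharp inequality ||u||_L² ≤ C_P ||u'||_L².


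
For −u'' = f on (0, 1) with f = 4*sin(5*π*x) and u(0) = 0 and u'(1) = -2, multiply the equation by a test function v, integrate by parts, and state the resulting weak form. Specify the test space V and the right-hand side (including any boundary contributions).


V = {v ∈ H^1(0, 1) : v(0) = 0} (test functions vanish at x = 0 where u is specified); weak form: ∫_0^1 u'v' dx = ∫_0^1 (4*sin(5*π*x)) v dx − 2·v(1) for all v ∈ V.

Multiply both sides by a test function v and integrate from 0 to 1:
  ∫_0^1 −u''(x) v(x) dx = ∫_0^1 f(x) v(x) dx.
Integrate the LHS by parts once:
  ∫_0^1 −u'' v dx = −[u'(x) v(x)]_0^1 + ∫_0^1 u'(x) v'(x) dx.
Thus ∫_0^1 u'(x) v'(x) dx = ∫_0^1 f(x) v(x) dx + [u'(x) v(x)]_0^1.
Choose V so that boundary terms are either known or forced to vanish.
Mixed BC: u(0) = 0 (Dirichlet) and u'(1) = -2 (Neumann). Define V = {v ∈ H^1(0, 1) : v(0) = 0}. Then [u' v]_0^1 = u'(1)·v(1) − u'(0)·0 = − 2·v(1).
Weak formulation: find u (satisfying any essential BC) such that ∫_0^1 u'(x) v'(x) dx = ∫_0^1 f v dx − 2·v(1) for all v ∈ V (Dirichlet at 0 absorbed into V; Neumann datum at x = 1 contributes the boundary term).
Substituting f(x) = 4*sin(5*π*x), the right-hand side is ∫_0^1 (4*sin(5*π*x)) v dx − 2·v(1).


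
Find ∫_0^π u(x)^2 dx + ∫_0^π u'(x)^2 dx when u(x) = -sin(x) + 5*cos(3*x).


||u||_{H^1(0,π)}^2 = 126*π

u'(x) = -15*sin(3*x) - cos(x).
Expand u² and (u')² and integrate term by term on (0, π), using: for integers n ≥ 1, ∫_0^π sin²(nx) dx = ∫_0^π cos²(nx) dx = π/2; for n ≠ n', ∫_0^π sin(nx)sin(n'x) dx = ∫_0^π cos(nx)cos(n'x) dx = 0; and by product-to-sum, ∫_0^π sin(nx)cos(n'x) dx = ½∫_0^π [sin((n+n')x) + sin((n−n')x)] dx, which is 0 when n+n' is even and 2n/(n²−n'²) when n+n' is odd (it need not vanish on (0, π)).
  u² squared terms: (-1)²·∫sin(x)² dx = 1·π/2 = π/2;  (5)²·∫cos(3x)² dx = 25·π/2 = 25*π/2.
  u² cross terms: 2·(-1)·(5)·∫sin(x)·cos(3x) dx = -10·(0) = 0.
  So ∫_0^π u² dx = π/2 + 25*π/2 + 0 = 13*π.
  (u')² squared terms: (-1)²·∫cos(x)² dx = 1·π/2 = π/2;  (-15)²·∫sin(3x)² dx = 225·π/2 = 225*π/2.
  (u')² cross terms: 2·(-1)·(-15)·∫cos(x)·sin(3x) dx = 30·(0) = 0.
  So ∫_0^π (u')² dx = π/2 + 225*π/2 + 0 = 113*π.
||u||_{H^1}^2 = (13*π) + (113*π) = 126*π.


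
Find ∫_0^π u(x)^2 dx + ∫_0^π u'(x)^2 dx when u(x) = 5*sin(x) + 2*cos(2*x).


||u||_{H^1(0,π)}^2 = -200/3 + 35*π

u'(x) = -4*sin(2*x) + 5*cos(x).
Expand u² and (u')² and integrate term by term on (0, π), using: for integers n ≥ 1, ∫_0^π sin²(nx) dx = ∫_0^π cos²(nx) dx = π/2; for n ≠ n', ∫_0^π sin(nx)sin(n'x) dx = ∫_0^π cos(nx)cos(n'x) dx = 0; and by product-to-sum, ∫_0^π sin(nx)cos(n'x) dx = ½∫_0^π [sin((n+n')x) + sin((n−n')x)] dx, which is 0 when n+n' is even and 2n/(n²−n'²) when n+n' is odd (it need not vanish on (0, π)).
  u² squared terms: (2)²·∫cos(2x)² dx = 4·π/2 = 2*π;  (5)²·∫sin(x)² dx = 25·π/2 = 25*π/2.
  u² cross terms: 2·(2)·(5)·∫cos(2x)·sin(x) dx = 20·(-2/3) = -40/3.
  So ∫_0^π u² dx = 2*π + 25*π/2 − 40/3 = -40/3 + 29*π/2.
  (u')² squared terms: (-4)²·∫sin(2x)² dx = 16·π/2 = 8*π;  (5)²·∫cos(x)² dx = 25·π/2 = 25*π/2.
  (u')² cross terms: 2·(-4)·(5)·∫sin(2x)·cos(x) dx = -40·(4/3) = -160/3.
  So ∫_0^π (u')² dx = 8*π + 25*π/2 − 160/3 = -160/3 + 41*π/2.
||u||_{H^1}^2 = (-40/3 + 29*π/2) + (-160/3 + 41*π/2) = -200/3 + 35*π.


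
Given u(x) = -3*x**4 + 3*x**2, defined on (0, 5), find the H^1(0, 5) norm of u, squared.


||u||_{H^1}^2 = 3276500

The H^1 norm (squared) on an interval (0, L) is
  ||u||_{H^1}^2 = ∫_0^L u(x)^2 dx + ∫_0^L u'(x)^2 dx.
Compute u'(x) = -12*x**3 + 6*x.
Then u(x)^2 = 9*x**8 - 18*x**6 + 9*x**4 and u'(x)^2 = 144*x**6 - 144*x**4 + 36*x**2.
Integrate each monomial from 0 to 5 using ∫_0^5 c·x^n dx = c·5^(n+1)/(n+1):
  ∫_0^5 u(x)^2 dx = ∫_0^5 (9*x^8 - 18*x^6 + 9*x^4) dx. Term by term:
    ∫_0^5 9*x^8 dx = 1953125;  ∫_0^5 -18*x^6 dx = -1406250/7;  ∫_0^5 9*x^4 dx = 5625.
  Sum: 1953125 − 1406250/7 + 5625 = 12305000/7.
  ∫_0^5 u'(x)^2 dx = ∫_0^5 (144*x^6 - 144*x^4 + 36*x^2) dx. Term by term:
    ∫_0^5 144*x^6 dx = 11250000/7;  ∫_0^5 -144*x^4 dx = -90000;  ∫_0^5 36*x^2 dx = 1500.
  Sum: 11250000/7 − 90000 + 1500 = 10630500/7.
Adding: ||u||_{H^1}^2 = 12305000/7 + 10630500/7 = 3276500.


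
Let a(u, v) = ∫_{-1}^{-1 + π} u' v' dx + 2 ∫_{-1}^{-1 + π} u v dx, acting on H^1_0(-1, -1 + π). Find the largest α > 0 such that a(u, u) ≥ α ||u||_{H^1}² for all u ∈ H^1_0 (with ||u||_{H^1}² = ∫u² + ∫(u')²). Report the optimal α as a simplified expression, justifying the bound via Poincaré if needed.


α = 1

Coercivity of a(·,·) on H^1_0(-1, -1 + π) means a(u, u) ≥ α ||u||_{H^1}² for every u ∈ H^1_0.
The interval has length L = π, and Poincaré/coercivity depend only on L. Here a(u, u) = ∫(u')² + (2)·∫u².
Here c = 2 ≥ 1, so a(u,u) = ∫(u')² + c∫u² ≥ ∫(u')² + ∫u² = ||u||_{H^1}², i.e. α = 1 works. No larger α is possible: a(u,u) ≥ α||u||_{H^1}² means (1−α)∫(u')² ≥ (α−c)∫u², and for the modes u_n = sin(nπ(x−x₀)/L) (x₀ the left endpoint) one has ∫u_n²/∫(u_n')² = (L/(nπ))² → 0, so a(u_n,u_n)/||u_n||_{H^1}² → 1. Hence the optimal constant is α = 1.
Therefore α = 1.


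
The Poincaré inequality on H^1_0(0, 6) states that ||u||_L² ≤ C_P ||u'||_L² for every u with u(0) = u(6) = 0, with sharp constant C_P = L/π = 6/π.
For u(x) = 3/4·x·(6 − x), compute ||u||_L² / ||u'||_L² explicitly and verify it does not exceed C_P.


||u||_L² / ||u'||_L² = 3*sqrt(10)/5 < C_P = 6/π.

u(x) = 3/4·x·(6 − x), so u'(x) = 9/2 - 3*x/2.
u(x) = 3/4·x·(6 − x) vanishes at x = 0 and x = 6, so u ∈ H^1_0(0, 6). Differentiate via the product rule and integrate the resulting polynomials term by term.
  ∫_0^6 u² dx = ∫_0^6 (9*x^4/16 - 27*x^3/4 + 81*x^2/4) dx. Term by term:
    ∫_0^6 9*x^4/16 dx = 4374/5;  ∫_0^6 -27*x^3/4 dx = -2187;  ∫_0^6 81*x^2/4 dx = 1458.
  Sum: 4374/5 − 2187 + 1458 = 729/5.
  ∫_0^6 (u')² dx = ∫_0^6 (9*x^2/4 - 27*x/2 + 81/4) dx. Term by term:
    ∫_0^6 9*x^2/4 dx = 162;  ∫_0^6 -27*x/2 dx = -243;  ∫_0^6 81/4 dx = 243/2.
  Sum: 162 − 243 + 243/2 = 81/2.
∫_0^6 u² dx = 729/5, so ||u||_L² = 27*sqrt(5)/5.
∫_0^6 (u')² dx = 81/2, so ||u'||_L² = 9*sqrt(2)/2.
Ratio ||u||_L² / ||u'||_L² = 3*sqrt(10)/5.
Sharp Poincaré constant on H^1_0(0, 6) is C_P = L/π = 6/π, achieved by sin(π/6·x).
A polynomial bump cannot attain the sharp Poincaré constant (only the first sine eigenfunction does), so the ratio is strictly less than C_P, consistent with ||u||_L² ≤ C_P ||u'||_L².


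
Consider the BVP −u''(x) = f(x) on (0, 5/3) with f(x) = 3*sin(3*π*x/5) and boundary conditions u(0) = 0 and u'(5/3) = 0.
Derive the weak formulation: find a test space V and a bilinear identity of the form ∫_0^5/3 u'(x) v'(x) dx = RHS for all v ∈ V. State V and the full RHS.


V = {v ∈ H^1(0, 5/3) : v(0) = 0} (test functions vanish at x = 0 where u is specified); weak form: ∫_0^5/3 u'v' dx = ∫_0^5/3 (3*sin(3*π*x/5)) v dx for all v ∈ V.

Multiply both sides by a test function v and integrate from 0 to 5/3:
  ∫_0^5/3 −u''(x) v(x) dx = ∫_0^5/3 f(x) v(x) dx.
Integrate the LHS by parts once:
  ∫_0^5/3 −u'' v dx = −[u'(x) v(x)]_0^5/3 + ∫_0^5/3 u'(x) v'(x) dx.
Thus ∫_0^5/3 u'(x) v'(x) dx = ∫_0^5/3 f(x) v(x) dx + [u'(x) v(x)]_0^5/3.
Choose V so that boundary terms are either known or forced to vanish.
Mixed BC: u(0) = 0 (Dirichlet) and u'(5/3) = 0 (Neumann). Define V = {v ∈ H^1(0, 5/3) : v(0) = 0}. Then [u' v]_0^5/3 = u'(5/3)·v(5/3) − u'(0)·0 = 0.
Weak formulation: find u (satisfying any essential BC) such that ∫_0^5/3 u'(x) v'(x) dx = ∫_0^5/3 f v dx for all v ∈ V (Dirichlet at 0 absorbed into V; the Neumann datum at x = 5/3 is zero, so no boundary term remains).
Substituting f(x) = 3*sin(3*π*x/5), the right-hand side is ∫_0^5/3 (3*sin(3*π*x/5)) v dx.


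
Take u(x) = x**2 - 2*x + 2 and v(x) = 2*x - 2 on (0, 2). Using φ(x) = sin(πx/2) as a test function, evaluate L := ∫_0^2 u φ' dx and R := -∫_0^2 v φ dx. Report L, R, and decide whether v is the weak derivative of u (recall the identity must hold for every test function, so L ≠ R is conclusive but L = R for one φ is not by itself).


LHS = 0, RHS = 0. Yes, v = u' weakly.

u(x) = x**2 - 2*x + 2, classical derivative u'(x) = 2*x - 2.
φ(x) = sin(πx/2), so φ'(x) = π*cos(π*x/2)/2.
Note φ(0) = φ(2) = 0, so the boundary term u·φ vanishes.
LHS = ∫_0^2 u(x) φ'(x) dx = ∫_0^2 (π*x^2*cos(π*x/2)/2 - π*x*cos(π*x/2) + π*cos(π*x/2)) dx. Term by term:
  ∫_0^2 π*cos(π*x/2) dx = 0;  ∫_0^2 π*x^2*cos(π*x/2)/2 dx = -8/π;  ∫_0^2 -π*x*cos(π*x/2) dx = 8/π.
Sum: 0 − 8/π + 8/π = 0.
So LHS = 0.
∫_0^2 v(x) φ(x) dx = ∫_0^2 (2*x*sin(π*x/2) - 2*sin(π*x/2)) dx. Term by term:
  ∫_0^2 -2*sin(π*x/2) dx = -8/π;  ∫_0^2 2*x*sin(π*x/2) dx = 8/π.
Sum: -8/π + 8/π = 0.
So RHS = -∫_0^2 v(x) φ(x) dx = 0.
LHS = RHS, so the identity holds for this test φ.
Moreover u is smooth here and v(x) = u'(x) = 2*x - 2 pointwise, so the identity holds for every test function. Hence v is the weak derivative of u.


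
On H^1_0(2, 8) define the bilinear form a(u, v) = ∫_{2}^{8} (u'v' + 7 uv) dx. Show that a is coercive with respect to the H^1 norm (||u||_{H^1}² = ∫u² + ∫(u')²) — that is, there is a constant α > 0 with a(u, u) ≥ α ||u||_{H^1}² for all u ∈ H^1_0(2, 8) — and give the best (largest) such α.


α = 1

Coercivity of a(·,·) on H^1_0(2, 8) means a(u, u) ≥ α ||u||_{H^1}² for every u ∈ H^1_0.
The interval has length L = 6, and Poincaré/coercivity depend only on L. Here a(u, u) = ∫(u')² + (7)·∫u².
Here c = 7 ≥ 1, so a(u,u) = ∫(u')² + c∫u² ≥ ∫(u')² + ∫u² = ||u||_{H^1}², i.e. α = 1 works. No larger α is possible: a(u,u) ≥ α||u||_{H^1}² means (1−α)∫(u')² ≥ (α−c)∫u², and for the modes u_n = sin(nπ(x−x₀)/L) (x₀ the left endpoint) one has ∫u_n²/∫(u_n')² = (L/(nπ))² → 0, so a(u_n,u_n)/||u_n||_{H^1}² → 1. Hence the optimal constant is α = 1.
Therefore α = 1.


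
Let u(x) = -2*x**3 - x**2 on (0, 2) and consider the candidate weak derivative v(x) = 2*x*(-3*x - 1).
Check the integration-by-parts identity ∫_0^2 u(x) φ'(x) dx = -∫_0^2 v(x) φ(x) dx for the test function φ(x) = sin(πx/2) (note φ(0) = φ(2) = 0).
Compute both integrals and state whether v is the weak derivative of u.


LHS = -192/π^3 + 56/π, RHS = -192/π^3 + 56/π. Yes, v = u' weakly.

u(x) = -2*x**3 - x**2, classical derivative u'(x) = -6*x**2 - 2*x.
φ(x) = sin(πx/2), so φ'(x) = π*cos(π*x/2)/2.
Note φ(0) = φ(2) = 0, so the boundary term u·φ vanishes.
LHS = ∫_0^2 u(x) φ'(x) dx = ∫_0^2 (-π*x^3*cos(π*x/2) - π*x^2*cos(π*x/2)/2) dx. Term by term:
  ∫_0^2 -π*x^3*cos(π*x/2) dx = -192/π^3 + 48/π;  ∫_0^2 -π*x^2*cos(π*x/2)/2 dx = 8/π.
Sum: -192/π^3 + 48/π + 8/π = -192/π^3 + 56/π.
So LHS = -192/π^3 + 56/π.
∫_0^2 v(x) φ(x) dx = ∫_0^2 (-6*x^2*sin(π*x/2) - 2*x*sin(π*x/2)) dx. Term by term:
  ∫_0^2 -6*x^2*sin(π*x/2) dx = -48/π + 192/π^3;  ∫_0^2 -2*x*sin(π*x/2) dx = -8/π.
Sum: -48/π + 192/π^3 − 8/π = -56/π + 192/π^3.
So RHS = -∫_0^2 v(x) φ(x) dx = -192/π^3 + 56/π.
LHS = RHS, so the identity holds for this test φ.
Moreover u is smooth here and v(x) = u'(x) = -6*x**2 - 2*x pointwise, so the identity holds for every test function. Hence v is the weak derivative of u.


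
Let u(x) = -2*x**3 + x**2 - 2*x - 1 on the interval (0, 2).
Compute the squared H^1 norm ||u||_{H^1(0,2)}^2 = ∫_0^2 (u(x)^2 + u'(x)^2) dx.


||u||_{H^1}^2 = 6394/21

The H^1 norm (squared) on an interval (0, L) is
  ||u||_{H^1}^2 = ∫_0^L u(x)^2 dx + ∫_0^L u'(x)^2 dx.
Compute u'(x) = -6*x**2 + 2*x - 2.
Then u(x)^2 = 4*x**6 - 4*x**5 + 9*x**4 + 2*x**2 + 4*x + 1 and u'(x)^2 = 36*x**4 - 24*x**3 + 28*x**2 - 8*x + 4.
Integrate each monomial from 0 to 2 using ∫_0^2 c·x^n dx = c·2^(n+1)/(n+1):
  ∫_0^2 u(x)^2 dx = ∫_0^2 (4*x^6 - 4*x^5 + 9*x^4 + 2*x^2 + 4*x + 1) dx. Term by term:
    ∫_0^2 4*x^6 dx = 512/7;  ∫_0^2 -4*x^5 dx = -128/3;  ∫_0^2 9*x^4 dx = 288/5;
    ∫_0^2 2*x^2 dx = 16/3;  ∫_0^2 4*x dx = 8;  ∫_0^2 1 dx = 2.
  Sum: 512/7 − 128/3 + 288/5 + 16/3 + 8 + 2 = 10858/105.
  ∫_0^2 u'(x)^2 dx = ∫_0^2 (36*x^4 - 24*x^3 + 28*x^2 - 8*x + 4) dx. Term by term:
    ∫_0^2 36*x^4 dx = 1152/5;  ∫_0^2 -24*x^3 dx = -96;  ∫_0^2 28*x^2 dx = 224/3;
    ∫_0^2 -8*x dx = -16;  ∫_0^2 4 dx = 8.
  Sum: 1152/5 − 96 + 224/3 − 16 + 8 = 3016/15.
Adding: ||u||_{H^1}^2 = 10858/105 + 3016/15 = 6394/21.


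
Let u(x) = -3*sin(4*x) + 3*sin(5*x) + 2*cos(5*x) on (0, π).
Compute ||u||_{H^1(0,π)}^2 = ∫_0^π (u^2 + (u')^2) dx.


||u||_{H^1(0,π)}^2 = 832/3 + 491*π/2

u'(x) = -10*sin(5*x) - 12*cos(4*x) + 15*cos(5*x).
Expand u² and (u')² and integrate term by term on (0, π), using: for integers n ≥ 1, ∫_0^π sin²(nx) dx = ∫_0^π cos²(nx) dx = π/2; for n ≠ n', ∫_0^π sin(nx)sin(n'x) dx = ∫_0^π cos(nx)cos(n'x) dx = 0; and by product-to-sum, ∫_0^π sin(nx)cos(n'x) dx = ½∫_0^π [sin((n+n')x) + sin((n−n')x)] dx, which is 0 when n+n' is even and 2n/(n²−n'²) when n+n' is odd (it need not vanish on (0, π)).
  u² squared terms: (-3)²·∫sin(4x)² dx = 9·π/2 = 9*π/2;  (2)²·∫cos(5x)² dx = 4·π/2 = 2*π;  (3)²·∫sin(5x)² dx = 9·π/2 = 9*π/2.
  u² cross terms: 2·(-3)·(2)·∫sin(4x)·cos(5x) dx = -12·(-8/9) = 32/3;  2·(-3)·(3)·∫sin(4x)·sin(5x) dx = -18·(0) = 0;  2·(2)·(3)·∫cos(5x)·sin(5x) dx = 12·(0) = 0.
  So ∫_0^π u² dx = 9*π/2 + 2*π + 9*π/2 + 32/3 + 0 + 0 = 32/3 + 11*π.
  (u')² squared terms: (-12)²·∫cos(4x)² dx = 144·π/2 = 72*π;  (-10)²·∫sin(5x)² dx = 100·π/2 = 50*π;  (15)²·∫cos(5x)² dx = 225·π/2 = 225*π/2.
  (u')² cross terms: 2·(-12)·(-10)·∫cos(4x)·sin(5x) dx = 240·(10/9) = 800/3;  2·(-12)·(15)·∫cos(4x)·cos(5x) dx = -360·(0) = 0;  2·(-10)·(15)·∫sin(5x)·cos(5x) dx = -300·(0) = 0.
  So ∫_0^π (u')² dx = 72*π + 50*π + 225*π/2 + 800/3 + 0 + 0 = 800/3 + 469*π/2.
||u||_{H^1}^2 = (32/3 + 11*π) + (800/3 + 469*π/2) = 832/3 + 491*π/2.


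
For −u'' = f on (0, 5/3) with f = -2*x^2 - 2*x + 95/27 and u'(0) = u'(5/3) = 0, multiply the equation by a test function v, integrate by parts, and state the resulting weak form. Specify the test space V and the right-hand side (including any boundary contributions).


V = H^1(0, 5/3) (no boundary constraint on v; u is determined up to an additive constant); weak form: ∫_0^5/3 u'v' dx = ∫_0^5/3 (-2*x^2 - 2*x + 95/27) v dx for all v ∈ V.

Multiply both sides by a test function v and integrate from 0 to 5/3:
  ∫_0^5/3 −u''(x) v(x) dx = ∫_0^5/3 f(x) v(x) dx.
Integrate the LHS by parts once:
  ∫_0^5/3 −u'' v dx = −[u'(x) v(x)]_0^5/3 + ∫_0^5/3 u'(x) v'(x) dx.
Thus ∫_0^5/3 u'(x) v'(x) dx = ∫_0^5/3 f(x) v(x) dx + [u'(x) v(x)]_0^5/3.
Choose V so that boundary terms are either known or forced to vanish.
u has homogeneous Neumann: u'(0) = u'(5/3) = 0. So [u' v]_0^5/3 = 0·v(5/3) − 0·v(0) = 0 for any v; take V = H^1(0, 5/3).
Weak formulation: find u (satisfying any essential BC) such that ∫_0^5/3 u'(x) v'(x) dx = ∫_0^5/3 f v dx for all v ∈ V (homogeneous Neumann, so boundary terms vanish).
Substituting f(x) = -2*x^2 - 2*x + 95/27, the right-hand side is ∫_0^5/3 (-2*x^2 - 2*x + 95/27) v dx.
Compatibility check (pure Neumann): taking v ≡ 1 ∈ V gives 0 = ∫_0^5/3 f dx + (0) − (0), i.e. ∫_0^5/3 f dx must equal u'(0) − u'(5/3) = 0. Indeed ∫_0^5/3 (-2*x^2 - 2*x + 95/27) dx = 0, so the data are compatible. The solution is then unique only up to an additive constant (fix it e.g. by requiring ∫_0^5/3 u dx = 0).


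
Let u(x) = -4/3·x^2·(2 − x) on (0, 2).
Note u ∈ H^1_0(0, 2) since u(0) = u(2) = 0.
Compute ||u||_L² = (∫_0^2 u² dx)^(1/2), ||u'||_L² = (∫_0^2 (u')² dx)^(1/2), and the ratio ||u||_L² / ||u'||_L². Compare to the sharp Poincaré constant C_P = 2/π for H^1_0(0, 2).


||u||_L² / ||u'||_L² = sqrt(14)/7 < C_P = 2/π.

u(x) = -4/3·x^2·(2 − x), so u'(x) = 4*x*(3*x - 4)/3.
u(x) = -4/3·x^2·(2 − x) vanishes at x = 0 and x = 2, so u ∈ H^1_0(0, 2). Differentiate via the product rule and integrate the resulting polynomials term by term.
  ∫_0^2 u² dx = ∫_0^2 (16*x^6/9 - 64*x^5/9 + 64*x^4/9) dx. Term by term:
    ∫_0^2 16*x^6/9 dx = 2048/63;  ∫_0^2 -64*x^5/9 dx = -2048/27;  ∫_0^2 64*x^4/9 dx = 2048/45.
  Sum: 2048/63 − 2048/27 + 2048/45 = 2048/945.
  ∫_0^2 (u')² dx = ∫_0^2 (16*x^4 - 128*x^3/3 + 256*x^2/9) dx. Term by term:
    ∫_0^2 16*x^4 dx = 512/5;  ∫_0^2 -128*x^3/3 dx = -512/3;  ∫_0^2 256*x^2/9 dx = 2048/27.
  Sum: 512/5 − 512/3 + 2048/27 = 1024/135.
∫_0^2 u² dx = 2048/945, so ||u||_L² = 32*sqrt(210)/315.
∫_0^2 (u')² dx = 1024/135, so ||u'||_L² = 32*sqrt(15)/45.
Ratio ||u||_L² / ||u'||_L² = sqrt(14)/7.
Sharp Poincaré constant on H^1_0(0, 2) is C_P = L/π = 2/π, achieved by sin(π/2·x).
A polynomial bump cannot attain the sharp Poincaré constant (only the first sine eigenfunction does), so the ratio is strictly less than C_P, consistent with ||u||_L² ≤ C_P ||u'||_L².


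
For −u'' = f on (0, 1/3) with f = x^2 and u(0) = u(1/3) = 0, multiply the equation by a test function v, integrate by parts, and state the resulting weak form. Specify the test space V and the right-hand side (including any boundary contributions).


V = H^1_0(0, 1/3) (so v(0) = v(1/3) = 0); weak form: ∫_0^1/3 u'v' dx = ∫_0^1/3 (x^2) v dx for all v ∈ V.

Multiply both sides by a test function v and integrate from 0 to 1/3:
  ∫_0^1/3 −u''(x) v(x) dx = ∫_0^1/3 f(x) v(x) dx.
Integrate the LHS by parts once:
  ∫_0^1/3 −u'' v dx = −[u'(x) v(x)]_0^1/3 + ∫_0^1/3 u'(x) v'(x) dx.
Thus ∫_0^1/3 u'(x) v'(x) dx = ∫_0^1/3 f(x) v(x) dx + [u'(x) v(x)]_0^1/3.
Choose V so that boundary terms are either known or forced to vanish.
u is Dirichlet: u(0) = u(1/3) = 0. Let V = H^1_0(0, 1/3); then v(0) = v(1/3) = 0, and [u' v]_0^1/3 = 0.
Weak formulation: find u (satisfying any essential BC) such that ∫_0^1/3 u'(x) v'(x) dx = ∫_0^1/3 f v dx for all v ∈ V.
Substituting f(x) = x^2, the right-hand side is ∫_0^1/3 (x^2) v dx.


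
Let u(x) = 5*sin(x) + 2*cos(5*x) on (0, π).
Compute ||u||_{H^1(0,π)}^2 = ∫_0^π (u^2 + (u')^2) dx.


||u||_{H^1(0,π)}^2 = 77*π

u'(x) = -10*sin(5*x) + 5*cos(x).
Expand u² and (u')² and integrate term by term on (0, π), using: for integers n ≥ 1, ∫_0^π sin²(nx) dx = ∫_0^π cos²(nx) dx = π/2; for n ≠ n', ∫_0^π sin(nx)sin(n'x) dx = ∫_0^π cos(nx)cos(n'x) dx = 0; and by product-to-sum, ∫_0^π sin(nx)cos(n'x) dx = ½∫_0^π [sin((n+n')x) + sin((n−n')x)] dx, which is 0 when n+n' is even and 2n/(n²−n'²) when n+n' is odd (it need not vanish on (0, π)).
  u² squared terms: (2)²·∫cos(5x)² dx = 4·π/2 = 2*π;  (5)²·∫sin(x)² dx = 25·π/2 = 25*π/2.
  u² cross terms: 2·(2)·(5)·∫cos(5x)·sin(x) dx = 20·(0) = 0.
  So ∫_0^π u² dx = 2*π + 25*π/2 + 0 = 29*π/2.
  (u')² squared terms: (-10)²·∫sin(5x)² dx = 100·π/2 = 50*π;  (5)²·∫cos(x)² dx = 25·π/2 = 25*π/2.
  (u')² cross terms: 2·(-10)·(5)·∫sin(5x)·cos(x) dx = -100·(0) = 0.
  So ∫_0^π (u')² dx = 50*π + 25*π/2 + 0 = 125*π/2.
||u||_{H^1}^2 = (29*π/2) + (125*π/2) = 77*π.


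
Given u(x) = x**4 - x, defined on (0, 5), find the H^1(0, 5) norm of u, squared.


||u||_{H^1}^2 = 24517940/63

The H^1 norm (squared) on an interval (0, L) is
  ||u||_{H^1}^2 = ∫_0^L u(x)^2 dx + ∫_0^L u'(x)^2 dx.
Compute u'(x) = 4*x**3 - 1.
Then u(x)^2 = x**8 - 2*x**5 + x**2 and u'(x)^2 = 16*x**6 - 8*x**3 + 1.
Integrate each monomial from 0 to 5 using ∫_0^5 c·x^n dx = c·5^(n+1)/(n+1):
  ∫_0^5 u(x)^2 dx = ∫_0^5 (x^8 - 2*x^5 + x^2) dx. Term by term:
    ∫_0^5 x^8 dx = 1953125/9;  ∫_0^5 -2*x^5 dx = -15625/3;  ∫_0^5 x^2 dx = 125/3.
  Sum: 1953125/9 − 15625/3 + 125/3 = 1906625/9.
  ∫_0^5 u'(x)^2 dx = ∫_0^5 (16*x^6 - 8*x^3 + 1) dx. Term by term:
    ∫_0^5 16*x^6 dx = 1250000/7;  ∫_0^5 -8*x^3 dx = -1250;  ∫_0^5 1 dx = 5.
  Sum: 1250000/7 − 1250 + 5 = 1241285/7.
Adding: ||u||_{H^1}^2 = 1906625/9 + 1241285/7 = 24517940/63.


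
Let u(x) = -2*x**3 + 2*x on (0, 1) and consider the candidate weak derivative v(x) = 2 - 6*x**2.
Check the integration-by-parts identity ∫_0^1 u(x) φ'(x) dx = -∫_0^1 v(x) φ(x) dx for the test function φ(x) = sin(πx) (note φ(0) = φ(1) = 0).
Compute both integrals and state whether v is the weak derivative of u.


LHS = -24/π^3 + 2/π, RHS = -24/π^3 + 2/π. Yes, v = u' weakly.

u(x) = -2*x**3 + 2*x, classical derivative u'(x) = 2 - 6*x**2.
φ(x) = sin(πx), so φ'(x) = π*cos(π*x).
Note φ(0) = φ(1) = 0, so the boundary term u·φ vanishes.
LHS = ∫_0^1 u(x) φ'(x) dx = ∫_0^1 (-2*π*x^3*cos(π*x) + 2*π*x*cos(π*x)) dx. Term by term:
  ∫_0^1 -2*π*x^3*cos(π*x) dx = -24/π^3 + 6/π;  ∫_0^1 2*π*x*cos(π*x) dx = -4/π.
Sum: -24/π^3 + 6/π − 4/π = -24/π^3 + 2/π.
So LHS = -24/π^3 + 2/π.
∫_0^1 v(x) φ(x) dx = ∫_0^1 (-6*x^2*sin(π*x) + 2*sin(π*x)) dx. Term by term:
  ∫_0^1 2*sin(π*x) dx = 4/π;  ∫_0^1 -6*x^2*sin(π*x) dx = -6/π + 24/π^3.
Sum: 4/π + -6/π + 24/π^3 = -2/π + 24/π^3.
So RHS = -∫_0^1 v(x) φ(x) dx = -24/π^3 + 2/π.
LHS = RHS, so the identity holds for this test φ.
Moreover u is smooth here and v(x) = u'(x) = 2 - 6*x**2 pointwise, so the identity holds for every test function. Hence v is the weak derivative of u.


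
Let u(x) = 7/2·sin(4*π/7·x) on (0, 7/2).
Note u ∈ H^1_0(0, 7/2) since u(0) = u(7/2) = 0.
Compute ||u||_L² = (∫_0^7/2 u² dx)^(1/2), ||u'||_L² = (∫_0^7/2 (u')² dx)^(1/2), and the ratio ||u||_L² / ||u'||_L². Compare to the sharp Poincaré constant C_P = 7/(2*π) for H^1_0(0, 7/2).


||u||_L² / ||u'||_L² = 7/(4*π) < C_P = 7/(2*π).

u(x) = 7/2·sin(4*π/7·x), so u'(x) = 2*π*cos(4*π*x/7).
Writing u(x) = A·sin(kπx/L) with A = 7/2 and k = 2, use ∫_0^L sin²(kπx/L) dx = L/2 and ∫_0^L cos²(kπx/L) dx = L/2.
u² = 49/4·sin²(4*π/7·x) and (u')² = 4*π^2·cos²(4*π/7·x), and each of sin², cos² integrates to L/2 = 7/4 over (0, 7/2).
∫_0^7/2 u² dx = 343/16, so ||u||_L² = 7*sqrt(7)/4.
∫_0^7/2 (u')² dx = 7*π^2, so ||u'||_L² = sqrt(7)*π.
Ratio ||u||_L² / ||u'||_L² = 7/(4*π).
Sharp Poincaré constant on H^1_0(0, 7/2) is C_P = L/π = 7/(2*π), achieved by sin(2*π/7·x).
This is the k = 2 harmonic; the ratio L/(kπ) is strictly less than C_P = L/π, consistent with the sharp inequality ||u||_L² ≤ C_P ||u'||_L².


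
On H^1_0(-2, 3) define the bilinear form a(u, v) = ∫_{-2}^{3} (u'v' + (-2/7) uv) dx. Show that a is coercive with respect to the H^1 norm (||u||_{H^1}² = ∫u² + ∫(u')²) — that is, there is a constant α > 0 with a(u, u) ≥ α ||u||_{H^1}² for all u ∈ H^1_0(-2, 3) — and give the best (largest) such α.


α = (-50/7 + π^2)/(π^2 + 25)

Coercivity of a(·,·) on H^1_0(-2, 3) means a(u, u) ≥ α ||u||_{H^1}² for every u ∈ H^1_0.
The interval has length L = 5, and Poincaré/coercivity depend only on L. Here a(u, u) = ∫(u')² + (-2/7)·∫u².
Here c = -2/7 < 0 with |c| < (π/L)² = π^2/25, so coercivity still holds. The condition a(u,u) ≥ α||u||_{H^1}² reads (1−α)∫(u')² ≥ (α−c)∫u². Any admissible α is ≤ 1 (rapidly oscillating u have ∫u²/∫(u')² → 0), and α = 1 would force 0 ≥ (1−c)∫u², impossible since c < 1; so 1−α > 0. By the sharp Poincaré inequality on H^1_0 of an interval of length L, ∫(u')² ≥ (π/L)²∫u² with equality for the first sine mode sin(π(x−x₀)/L) (x₀ the left endpoint), so the inequality holds for all u iff (1−α)(π/L)² ≥ α − c, i.e. α ≤ ((π/L)² + c)/((π/L)² + 1) = (1 + c(L/π)²)/(1 + (L/π)²). (Direct route, valid since c ≤ 0: Poincaré gives c∫u² ≥ c(L/π)²∫(u')², so a(u,u) ≥ (1 + c(L/π)²)∫(u')², while ||u||_{H^1}² ≤ (1 + (L/π)²)∫(u')²; dividing yields the same α.) With (π/L)² = π^2/25 and c = -2/7, the largest admissible constant is α = ((π/L)² + c)/((π/L)² + 1).
Simplifying, α = (-50/7 + π^2)/(π^2 + 25).


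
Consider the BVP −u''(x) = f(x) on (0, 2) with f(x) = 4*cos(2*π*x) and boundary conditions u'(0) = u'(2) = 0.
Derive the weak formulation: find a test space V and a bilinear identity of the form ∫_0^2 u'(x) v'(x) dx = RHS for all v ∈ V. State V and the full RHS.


V = H^1(0, 2) (no boundary constraint on v; u is determined up to an additive constant); weak form: ∫_0^2 u'v' dx = ∫_0^2 (4*cos(2*π*x)) v dx for all v ∈ V.

Multiply both sides by a test function v and integrate from 0 to 2:
  ∫_0^2 −u''(x) v(x) dx = ∫_0^2 f(x) v(x) dx.
Integrate the LHS by parts once:
  ∫_0^2 −u'' v dx = −[u'(x) v(x)]_0^2 + ∫_0^2 u'(x) v'(x) dx.
Thus ∫_0^2 u'(x) v'(x) dx = ∫_0^2 f(x) v(x) dx + [u'(x) v(x)]_0^2.
Choose V so that boundary terms are either known or forced to vanish.
u has homogeneous Neumann: u'(0) = u'(2) = 0. So [u' v]_0^2 = 0·v(2) − 0·v(0) = 0 for any v; take V = H^1(0, 2).
Weak formulation: find u (satisfying any essential BC) such that ∫_0^2 u'(x) v'(x) dx = ∫_0^2 f v dx for all v ∈ V (homogeneous Neumann, so boundary terms vanish).
Substituting f(x) = 4*cos(2*π*x), the right-hand side is ∫_0^2 (4*cos(2*π*x)) v dx.
Compatibility check (pure Neumann): taking v ≡ 1 ∈ V gives 0 = ∫_0^2 f dx + (0) − (0), i.e. ∫_0^2 f dx must equal u'(0) − u'(2) = 0. Indeed ∫_0^2 (4*cos(2*π*x)) dx = 0, so the data are compatible. The solution is then unique only up to an additive constant (fix it e.g. by requiring ∫_0^2 u dx = 0).


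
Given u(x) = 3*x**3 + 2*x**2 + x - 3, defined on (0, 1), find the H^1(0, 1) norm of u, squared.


||u||_{H^1}^2 = 11477/210

The H^1 norm (squared) on an interval (0, L) is
  ||u||_{H^1}^2 = ∫_0^L u(x)^2 dx + ∫_0^L u'(x)^2 dx.
Compute u'(x) = 9*x**2 + 4*x + 1.
Then u(x)^2 = 9*x**6 + 12*x**5 + 10*x**4 - 14*x**3 - 11*x**2 - 6*x + 9 and u'(x)^2 = 81*x**4 + 72*x**3 + 34*x**2 + 8*x + 1.
Integrate each monomial from 0 to 1 using ∫_0^1 c·x^n dx = c·1^(n+1)/(n+1):
  ∫_0^1 u(x)^2 dx = ∫_0^1 (9*x^6 + 12*x^5 + 10*x^4 - 14*x^3 - 11*x^2 - 6*x + 9) dx. Term by term:
    ∫_0^1 9*x^6 dx = 9/7;  ∫_0^1 12*x^5 dx = 2;  ∫_0^1 10*x^4 dx = 2;
    ∫_0^1 -14*x^3 dx = -7/2;  ∫_0^1 -11*x^2 dx = -11/3;  ∫_0^1 -6*x dx = -3;
    ∫_0^1 9 dx = 9.
  Sum: 9/7 + 2 + 2 − 7/2 − 11/3 − 3 + 9 = 173/42.
  ∫_0^1 u'(x)^2 dx = ∫_0^1 (81*x^4 + 72*x^3 + 34*x^2 + 8*x + 1) dx. Term by term:
    ∫_0^1 81*x^4 dx = 81/5;  ∫_0^1 72*x^3 dx = 18;  ∫_0^1 34*x^2 dx = 34/3;
    ∫_0^1 8*x dx = 4;  ∫_0^1 1 dx = 1.
  Sum: 81/5 + 18 + 34/3 + 4 + 1 = 758/15.
Adding: ||u||_{H^1}^2 = 173/42 + 758/15 = 11477/210.


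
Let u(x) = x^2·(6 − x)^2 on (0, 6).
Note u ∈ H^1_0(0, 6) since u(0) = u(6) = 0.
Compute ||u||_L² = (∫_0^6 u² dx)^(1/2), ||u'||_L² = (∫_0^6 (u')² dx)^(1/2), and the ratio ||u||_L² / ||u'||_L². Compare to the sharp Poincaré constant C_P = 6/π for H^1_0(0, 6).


||u||_L² / ||u'||_L² = sqrt(3) < C_P = 6/π.

u(x) = x^2·(6 − x)^2, so u'(x) = 4*x*(x - 6)*(x - 3).
u(x) = x^2·(6 − x)^2 vanishes at x = 0 and x = 6, so u ∈ H^1_0(0, 6). Differentiate via the product rule and integrate the resulting polynomials term by term.
  ∫_0^6 u² dx = ∫_0^6 (x^8 - 24*x^7 + 216*x^6 - 864*x^5 + 1296*x^4) dx. Term by term:
    ∫_0^6 x^8 dx = 1119744;  ∫_0^6 -24*x^7 dx = -5038848;  ∫_0^6 216*x^6 dx = 60466176/7;
    ∫_0^6 -864*x^5 dx = -6718464;  ∫_0^6 1296*x^4 dx = 10077696/5.
  Sum: 1119744 − 5038848 + 60466176/7 − 6718464 + 10077696/5 = 559872/35.
  ∫_0^6 (u')² dx = ∫_0^6 (16*x^6 - 288*x^5 + 1872*x^4 - 5184*x^3 + 5184*x^2) dx. Term by term:
    ∫_0^6 16*x^6 dx = 4478976/7;  ∫_0^6 -288*x^5 dx = -2239488;  ∫_0^6 1872*x^4 dx = 14556672/5;
    ∫_0^6 -5184*x^3 dx = -1679616;  ∫_0^6 5184*x^2 dx = 373248.
  Sum: 4478976/7 − 2239488 + 14556672/5 − 1679616 + 373248 = 186624/35.
∫_0^6 u² dx = 559872/35, so ||u||_L² = 432*sqrt(105)/35.
∫_0^6 (u')² dx = 186624/35, so ||u'||_L² = 432*sqrt(35)/35.
Ratio ||u||_L² / ||u'||_L² = sqrt(3).
Sharp Poincaré constant on H^1_0(0, 6) is C_P = L/π = 6/π, achieved by sin(π/6·x).
A polynomial bump cannot attain the sharp Poincaré constant (only the first sine eigenfunction does), so the ratio is strictly less than C_P, consistent with ||u||_L² ≤ C_P ||u'||_L².


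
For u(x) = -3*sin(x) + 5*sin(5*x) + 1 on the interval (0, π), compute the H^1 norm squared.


||u||_{H^1(0,π)}^2 = -8 + 335*π

u'(x) = -3*cos(x) + 25*cos(5*x).
Expand u² and (u')² and integrate term by term on (0, π), using: for integers n ≥ 1, ∫_0^π sin²(nx) dx = ∫_0^π cos²(nx) dx = π/2; for n ≠ n', ∫_0^π sin(nx)sin(n'x) dx = ∫_0^π cos(nx)cos(n'x) dx = 0; and by product-to-sum, ∫_0^π sin(nx)cos(n'x) dx = ½∫_0^π [sin((n+n')x) + sin((n−n')x)] dx, which is 0 when n+n' is even and 2n/(n²−n'²) when n+n' is odd (it need not vanish on (0, π)). For the constant mode: ∫_0^π 1 dx = π, ∫_0^π cos(nx) dx = 0, ∫_0^π sin(nx) dx = (1−(−1)^n)/n.
  u² squared terms: (1)²·∫1 dx = 1·π = π;  (-3)²·∫sin(x)² dx = 9·π/2 = 9*π/2;  (5)²·∫sin(5x)² dx = 25·π/2 = 25*π/2.
  u² cross terms: 2·(1)·(-3)·∫1·sin(x) dx = -6·(2) = -12;  2·(1)·(5)·∫1·sin(5x) dx = 10·(2/5) = 4;  2·(-3)·(5)·∫sin(x)·sin(5x) dx = -30·(0) = 0.
  So ∫_0^π u² dx = π + 9*π/2 + 25*π/2 − 12 + 4 + 0 = -8 + 18*π.
  (u')² squared terms: (-3)²·∫cos(x)² dx = 9·π/2 = 9*π/2;  (25)²·∫cos(5x)² dx = 625·π/2 = 625*π/2.
  (u')² cross terms: 2·(-3)·(25)·∫cos(x)·cos(5x) dx = -150·(0) = 0.
  So ∫_0^π (u')² dx = 9*π/2 + 625*π/2 + 0 = 317*π.
||u||_{H^1}^2 = (-8 + 18*π) + (317*π) = -8 + 335*π.


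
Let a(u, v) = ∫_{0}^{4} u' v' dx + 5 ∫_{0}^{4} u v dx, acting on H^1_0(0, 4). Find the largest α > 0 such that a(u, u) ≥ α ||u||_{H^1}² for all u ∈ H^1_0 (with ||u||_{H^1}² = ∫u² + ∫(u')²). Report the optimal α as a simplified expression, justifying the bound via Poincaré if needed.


α = 1

Coercivity of a(·,·) on H^1_0(0, 4) means a(u, u) ≥ α ||u||_{H^1}² for every u ∈ H^1_0.
The interval has length L = 4, and Poincaré/coercivity depend only on L. Here a(u, u) = ∫(u')² + (5)·∫u².
Here c = 5 ≥ 1, so a(u,u) = ∫(u')² + c∫u² ≥ ∫(u')² + ∫u² = ||u||_{H^1}², i.e. α = 1 works. No larger α is possible: a(u,u) ≥ α||u||_{H^1}² means (1−α)∫(u')² ≥ (α−c)∫u², and for the modes u_n = sin(nπ(x−x₀)/L) (x₀ the left endpoint) one has ∫u_n²/∫(u_n')² = (L/(nπ))² → 0, so a(u_n,u_n)/||u_n||_{H^1}² → 1. Hence the optimal constant is α = 1.
Therefore α = 1.


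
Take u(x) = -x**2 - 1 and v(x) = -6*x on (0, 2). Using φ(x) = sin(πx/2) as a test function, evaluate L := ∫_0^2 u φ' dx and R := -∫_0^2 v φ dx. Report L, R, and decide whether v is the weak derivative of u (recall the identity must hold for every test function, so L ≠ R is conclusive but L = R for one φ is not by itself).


LHS = 8/π, RHS = 24/π. No, v is not the weak derivative of u.

u(x) = -x**2 - 1, classical derivative u'(x) = -2*x.
φ(x) = sin(πx/2), so φ'(x) = π*cos(π*x/2)/2.
Note φ(0) = φ(2) = 0, so the boundary term u·φ vanishes.
LHS = ∫_0^2 u(x) φ'(x) dx = ∫_0^2 (-π*x^2*cos(π*x/2)/2 - π*cos(π*x/2)/2) dx. Term by term:
  ∫_0^2 -π*cos(π*x/2)/2 dx = 0;  ∫_0^2 -π*x^2*cos(π*x/2)/2 dx = 8/π.
Sum: 0 + 8/π = 8/π.
So LHS = 8/π.
∫_0^2 v(x) φ(x) dx = ∫_0^2 (-6*x*sin(π*x/2)) dx. Term by term:
  ∫_0^2 -6*x*sin(π*x/2) dx = -24/π.
So RHS = -∫_0^2 v(x) φ(x) dx = 24/π.
LHS − RHS = -16/π ≠ 0, so the identity fails.
(For a valid weak derivative the identity must hold for EVERY test function, in particular this one. The failure shows v is NOT the weak derivative of u.)
Correct weak derivative would be u'(x) = -2*x.


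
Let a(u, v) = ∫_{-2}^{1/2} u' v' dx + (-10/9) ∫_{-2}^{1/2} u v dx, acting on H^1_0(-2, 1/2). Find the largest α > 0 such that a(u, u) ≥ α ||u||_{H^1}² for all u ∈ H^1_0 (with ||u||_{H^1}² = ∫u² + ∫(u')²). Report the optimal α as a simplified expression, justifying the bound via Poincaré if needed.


α = 2*(-125 + 18*π^2)/(9*(25 + 4*π^2))

Coercivity of a(·,·) on H^1_0(-2, 1/2) means a(u, u) ≥ α ||u||_{H^1}² for every u ∈ H^1_0.
The interval has length L = 5/2, and Poincaré/coercivity depend only on L. Here a(u, u) = ∫(u')² + (-10/9)·∫u².
Here c = -10/9 < 0 with |c| < (π/L)² = 4*π^2/25, so coercivity still holds. The condition a(u,u) ≥ α||u||_{H^1}² reads (1−α)∫(u')² ≥ (α−c)∫u². Any admissible α is ≤ 1 (rapidly oscillating u have ∫u²/∫(u')² → 0), and α = 1 would force 0 ≥ (1−c)∫u², impossible since c < 1; so 1−α > 0. By the sharp Poincaré inequality on H^1_0 of an interval of length L, ∫(u')² ≥ (π/L)²∫u² with equality for the first sine mode sin(π(x−x₀)/L) (x₀ the left endpoint), so the inequality holds for all u iff (1−α)(π/L)² ≥ α − c, i.e. α ≤ ((π/L)² + c)/((π/L)² + 1) = (1 + c(L/π)²)/(1 + (L/π)²). (Direct route, valid since c ≤ 0: Poincaré gives c∫u² ≥ c(L/π)²∫(u')², so a(u,u) ≥ (1 + c(L/π)²)∫(u')², while ||u||_{H^1}² ≤ (1 + (L/π)²)∫(u')²; dividing yields the same α.) With (π/L)² = 4*π^2/25 and c = -10/9, the largest admissible constant is α = ((π/L)² + c)/((π/L)² + 1).
Simplifying, α = 2*(-125 + 18*π^2)/(9*(25 + 4*π^2)).
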